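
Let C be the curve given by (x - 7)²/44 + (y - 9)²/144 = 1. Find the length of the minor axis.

4√11

Center (7, 9). The larger denominator 144 sits under the y-term, so the major axis is vertical; a² = 144, b² = 44.
b² = 44 so b = 2√11; the minor axis has length 2b = 4√11.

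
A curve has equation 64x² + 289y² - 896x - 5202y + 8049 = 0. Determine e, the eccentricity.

e = 15/17

Collect terms: 64(x² - 14x) + 289(y² - 18y) = -8049
Complete the square: 64(x - 7)² + 289(y - 9)² = -8049 + 3136 + 23409 = 18496
Dividing both sides by 18496: (x - 7)²/289 + (y - 9)²/64 = 1
Ellipse, center (7, 9), major axis horizontal; a² = 289, b² = 64.
c² = a² - b² = 225, so c = 15.
e = c/a = 15/17.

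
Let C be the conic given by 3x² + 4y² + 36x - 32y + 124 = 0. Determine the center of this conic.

3(x² + 12x) + 4(y² - 8y) = -124
Completing the square gives 3(x + 6)² + 4(y - 4)² = -124 + 108 + 64 = 48.
Divide by 48: (x + 6)²/16 + (y - 4)²/12 = 1
Ellipse with center (-6, 4).

(-6, 4)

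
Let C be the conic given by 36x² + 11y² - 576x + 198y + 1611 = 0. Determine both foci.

(8, -19) and (8, 1)

Collect terms: 36(x² - 16x) + 11(y² + 18y) = -1611
Complete the square in x and y: 36(x - 8)² + 11(y + 9)² = -1611 + 2304 + 891 = 1584
Dividing both sides by 1584: (x - 8)²/44 + (y + 9)²/144 = 1
Ellipse, center (8, -9), major axis vertical; a² = 144, b² = 44.
c² = a² - b² = 144 - 44 = 100, so c = 10.
Foci lie on the vertical axis through the center: (h, k ± c).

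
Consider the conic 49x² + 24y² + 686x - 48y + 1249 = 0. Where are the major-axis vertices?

49(x² + 14x) + 24(y² - 2y) = -1249
49(x + 7)² + 24(y - 1)² = -1249 + 2401 + 24 = 1176
Divide through by 1176 to get (x + 7)²/24 + (y - 1)²/49 = 1.
Ellipse, center (-7, 1), major axis vertical; a² = 49, b² = 24.
a = 7. Vertices at (h, k ± a).

(-7, -6) and (-7, 8)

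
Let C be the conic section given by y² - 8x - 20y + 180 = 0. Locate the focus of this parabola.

Only y is squared. Complete the square in y: (y - 10)² = 8(x - 10).
Vertex (10, 10); 4p = 8 so p = 2. Opens right.
Focus is p units from the vertex along the axis: (h + p, k).

(12, 10)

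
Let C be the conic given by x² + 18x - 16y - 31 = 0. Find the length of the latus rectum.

Only x is squared. Complete the square in x: (x + 9)² = 16(y + 7).
Vertex (-9, -7); 4p = 16 so p = 4. Opens up.
Latus rectum length = |4p| = 16.

16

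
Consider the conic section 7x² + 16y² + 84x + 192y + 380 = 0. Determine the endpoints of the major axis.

7(x² + 12x) + 16(y² + 12y) = -380
Complete the square: 7(x + 6)² + 16(y + 6)² = -380 + 252 + 576 = 448
Dividing both sides by 448: (x + 6)²/64 + (y + 6)²/28 = 1
Ellipse, center (-6, -6), major axis horizontal; a² = 64, b² = 28.
a = 8. Vertices at (h ± a, k).

(-14, -6) and (2, -6)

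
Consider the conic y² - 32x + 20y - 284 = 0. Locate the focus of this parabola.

Only y is squared. Complete the square in y: (y + 10)² = 32(x + 12).
Vertex (-12, -10); 4p = 32 so p = 8. Opens right.
Focus is p units from the vertex along the axis: (h + p, k).

(-4, -10)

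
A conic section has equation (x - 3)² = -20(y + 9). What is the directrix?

y = -4

Vertex (3, -9); 4p = -20 so p = -5. Opens down.
Directrix is the horizontal line y = k − p = -9 − (-5) = -4.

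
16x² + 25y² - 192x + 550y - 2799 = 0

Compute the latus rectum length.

128/5

Group: 16(x² - 12x) + 25(y² + 22y) = 2799
Complete the square: 16(x - 6)² + 25(y + 11)² = 2799 + 576 + 3025 = 6400
Dividing both sides by 6400: (x - 6)²/400 + (y + 11)²/256 = 1
Ellipse, center (6, -11), major axis horizontal; a² = 400, b² = 256.
Latus rectum length = 2b²/a = 2·256/20 = 128/5.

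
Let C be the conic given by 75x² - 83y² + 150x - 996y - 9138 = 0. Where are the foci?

(-1 - √158, -6) and (-1 + √158, -6)

75(x² + 2x) -83(y² + 12y) = 9138
Complete the square: 75(x + 1)² -83(y + 6)² = 9138 + 75 - 2988 = 6225
Divide through by 6225 to get (x + 1)²/83 - (y + 6)²/75 = 1.
Hyperbola, center (-1, -6), transverse axis horizontal; a² = 83, b² = 75.
c² = a² + b² = 83 + 75 = 158, so c = √158.
Foci lie on the horizontal axis through the center: (h ± c, k).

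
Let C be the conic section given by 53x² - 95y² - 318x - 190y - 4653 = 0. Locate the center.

(3, -1)

Collect terms: 53(x² - 6x) -95(y² + 2y) = 4653
Complete the square: 53(x - 3)² -95(y + 1)² = 4653 + 477 - 95 = 5035
Dividing both sides by 5035: (x - 3)²/95 - (y + 1)²/53 = 1
Hyperbola with center (3, -1).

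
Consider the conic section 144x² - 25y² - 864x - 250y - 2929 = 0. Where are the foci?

Group: 144(x² - 6x) -25(y² + 10y) = 2929
144(x - 3)² -25(y + 5)² = 2929 + 1296 - 625 = 3600
Divide through by 3600 to get (x - 3)²/25 - (y + 5)²/144 = 1.
Hyperbola, center (3, -5), transverse axis horizontal; a² = 25, b² = 144.
c² = a² + b² = 25 + 144 = 169, so c = 13.
Foci lie on the horizontal axis through the center: (h ± c, k).

(-10, -5) and (16, -5)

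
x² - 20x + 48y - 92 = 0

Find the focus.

Only x is squared. Complete the square in x: (x - 10)² = -48(y - 4).
Vertex (10, 4); 4p = -48 so p = -12. Opens down.
Focus is p units from the vertex along the axis: (h, k + p).

(10, -8)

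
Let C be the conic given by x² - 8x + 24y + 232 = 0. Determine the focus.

Only x is squared. Complete the square in x: (x - 4)² = -24(y + 9).
Vertex (4, -9); 4p = -24 so p = -6. Opens down.
Focus is p units from the vertex along the axis: (h, k + p).

(4, -15)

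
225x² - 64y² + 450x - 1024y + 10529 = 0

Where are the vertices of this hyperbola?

Group: 225(x² + 2x) -64(y² + 16y) = -10529
Complete the square in x and y: 225(x + 1)² -64(y + 8)² = -10529 + 225 - 4096 = -14400
Divide by -14400: (y + 8)²/225 - (x + 1)²/64 = 1
Hyperbola, center (-1, -8), transverse axis vertical; a² = 225, b² = 64.
a = 15. Vertices at (h, k ± a).

(-1, -23) and (-1, 7)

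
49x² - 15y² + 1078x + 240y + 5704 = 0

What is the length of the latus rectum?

30/7

Group the x- and y-terms: 49(x² + 22x) -15(y² - 16y) = -5704
Complete the square: 49(x + 11)² -15(y - 8)² = -5704 + 5929 - 960 = -735
Dividing both sides by -735: (y - 8)²/49 - (x + 11)²/15 = 1
Hyperbola, center (-11, 8), transverse axis vertical; a² = 49, b² = 15.
Latus rectum length = 2b²/a = 2·15/7 = 30/7.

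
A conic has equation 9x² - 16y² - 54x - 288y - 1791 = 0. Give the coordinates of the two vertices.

(-5, -9) and (11, -9)

Rearranging, 9(x² - 6x) -16(y² + 18y) = 1791.
9(x - 3)² -16(y + 9)² = 1791 + 81 - 1296 = 576
Divide by 576: (x - 3)²/64 - (y + 9)²/36 = 1
Hyperbola, center (3, -9), transverse axis horizontal; a² = 64, b² = 36.
a = 8. Vertices at (h ± a, k).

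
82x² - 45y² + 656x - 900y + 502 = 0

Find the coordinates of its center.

Collect terms: 82(x² + 8x) -45(y² + 20y) = -502
Complete the square: 82(x + 4)² -45(y + 10)² = -502 + 1312 - 4500 = -3690
Divide by -3690: (y + 10)²/82 - (x + 4)²/45 = 1
Hyperbola with center (-4, -10).

(-4, -10)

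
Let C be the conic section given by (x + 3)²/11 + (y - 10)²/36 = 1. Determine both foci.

(-3, 5) and (-3, 15)

Center (-3, 10). The larger denominator 36 sits under the y-term, so the major axis is vertical; a² = 36, b² = 11.
c² = a² - b² = 36 - 11 = 25, so c = 5.
Foci lie on the vertical axis through the center: (h, k ± c).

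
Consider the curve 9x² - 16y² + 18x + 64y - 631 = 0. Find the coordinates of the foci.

Rearranging, 9(x² + 2x) -16(y² - 4y) = 631.
Complete the square: 9(x + 1)² -16(y - 2)² = 631 + 9 - 64 = 576
Divide through by 576 to get (x + 1)²/64 - (y - 2)²/36 = 1.
Hyperbola, center (-1, 2), transverse axis horizontal; a² = 64, b² = 36.
c² = a² + b² = 64 + 36 = 100, so c = 10.
Foci lie on the horizontal axis through the center: (h ± c, k).

(-11, 2) and (9, 2)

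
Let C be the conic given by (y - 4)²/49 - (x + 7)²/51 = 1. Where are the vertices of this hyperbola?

(-7, -3) and (-7, 11)

Center (-7, 4). The positive term is the y-term, so the transverse axis is vertical; a² = 49, b² = 51.
a = 7. Vertices at (h, k ± a).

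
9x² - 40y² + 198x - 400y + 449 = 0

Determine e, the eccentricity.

e = 7/3

Rearranging, 9(x² + 22x) -40(y² + 10y) = -449.
Completing the square gives 9(x + 11)² -40(y + 5)² = -449 + 1089 - 1000 = -360.
Dividing both sides by -360: (y + 5)²/9 - (x + 11)²/40 = 1
Hyperbola, center (-11, -5), transverse axis vertical; a² = 9, b² = 40.
c² = a² + b² = 49, so c = 7.
e = c/a = 7/3.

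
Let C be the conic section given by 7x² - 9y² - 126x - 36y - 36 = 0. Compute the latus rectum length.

14

Group: 7(x² - 18x) -9(y² + 4y) = 36
Complete the square: 7(x - 9)² -9(y + 2)² = 36 + 567 - 36 = 567
Divide by 567: (x - 9)²/81 - (y + 2)²/63 = 1
Hyperbola, center (9, -2), transverse axis horizontal; a² = 81, b² = 63.
Latus rectum length = 2b²/a = 2·63/9 = 14.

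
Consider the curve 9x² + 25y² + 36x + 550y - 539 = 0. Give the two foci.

(-18, -11) and (14, -11)

Collect terms: 9(x² + 4x) + 25(y² + 22y) = 539
9(x + 2)² + 25(y + 11)² = 539 + 36 + 3025 = 3600
Divide by 3600: (x + 2)²/400 + (y + 11)²/144 = 1
Ellipse, center (-2, -11), major axis horizontal; a² = 400, b² = 144.
c² = a² - b² = 400 - 144 = 256, so c = 16.
Foci lie on the horizontal axis through the center: (h ± c, k).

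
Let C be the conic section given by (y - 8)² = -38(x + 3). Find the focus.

(-25/2, 8)

Vertex (-3, 8); 4p = -38 so p = -19/2. Opens left.
Focus is p units from the vertex along the axis: (h + p, k).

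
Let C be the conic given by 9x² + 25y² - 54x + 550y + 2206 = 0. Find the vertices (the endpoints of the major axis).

(-7, -11) and (13, -11)

Group the x- and y-terms: 9(x² - 6x) + 25(y² + 22y) = -2206
Complete the square: 9(x - 3)² + 25(y + 11)² = -2206 + 81 + 3025 = 900
Dividing both sides by 900: (x - 3)²/100 + (y + 11)²/36 = 1
Ellipse, center (3, -11), major axis horizontal; a² = 100, b² = 36.
a = 10. Vertices at (h ± a, k).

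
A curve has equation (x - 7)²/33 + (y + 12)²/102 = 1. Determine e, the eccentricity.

Center (7, -12). The larger denominator 102 sits under the y-term, so the major axis is vertical; a² = 102, b² = 33.
c² = a² - b² = 69, so c = √69.
e = c/a = √69/√102 = √782/34.

e = √782/34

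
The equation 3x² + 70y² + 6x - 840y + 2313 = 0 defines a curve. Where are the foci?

Collect terms: 3(x² + 2x) + 70(y² - 12y) = -2313
Complete the square: 3(x + 1)² + 70(y - 6)² = -2313 + 3 + 2520 = 210
Dividing both sides by 210: (x + 1)²/70 + (y - 6)²/3 = 1
Ellipse, center (-1, 6), major axis horizontal; a² = 70, b² = 3.
c² = a² - b² = 70 - 3 = 67, so c = √67.
Foci lie on the horizontal axis through the center: (h ± c, k).

(-1 - √67, 6) and (-1 + √67, 6)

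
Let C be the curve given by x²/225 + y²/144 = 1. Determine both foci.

Center (0, 0). The larger denominator 225 sits under the x-term, so the major axis is horizontal; a² = 225, b² = 144.
c² = a² - b² = 225 - 144 = 81, so c = 9.
Foci lie on the horizontal axis through the center: (h ± c, k).

(-9, 0) and (9, 0)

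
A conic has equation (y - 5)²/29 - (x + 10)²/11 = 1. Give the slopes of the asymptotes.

Center (-10, 5). The positive term is the y-term, so the transverse axis is vertical; a² = 29, b² = 11.
For a vertical hyperbola the asymptotes have slope ±a/b.
Here that is ±√29/√11 = ±√319/11.

√319/11 and -√319/11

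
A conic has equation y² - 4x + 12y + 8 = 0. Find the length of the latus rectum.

Only y is squared. Complete the square in y: (y + 6)² = 4(x + 7).
Vertex (-7, -6); 4p = 4 so p = 1. Opens right.
Latus rectum length = |4p| = 4.

4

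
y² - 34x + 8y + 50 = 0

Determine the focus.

Only y is squared. Complete the square in y: (y + 4)² = 34(x - 1).
Vertex (1, -4); 4p = 34 so p = 17/2. Opens right.
Focus is p units from the vertex along the axis: (h + p, k).

(19/2, -4)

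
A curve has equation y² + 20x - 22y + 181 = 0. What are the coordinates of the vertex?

(-3, 11)

Only y is squared. Complete the square in y: (y - 11)² = -20(x + 3).
Vertex (-3, 11); 4p = -20 so p = -5. Opens left.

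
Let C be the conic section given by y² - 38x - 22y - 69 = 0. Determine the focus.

(9/2, 11)

Only y is squared. Complete the square in y: (y - 11)² = 38(x + 5).
Vertex (-5, 11); 4p = 38 so p = 19/2. Opens right.
Focus is p units from the vertex along the axis: (h + p, k).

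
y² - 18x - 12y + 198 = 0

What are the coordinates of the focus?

(27/2, 6)

Only y is squared. Complete the square in y: (y - 6)² = 18(x - 9).
Vertex (9, 6); 4p = 18 so p = 9/2. Opens right.
Focus is p units from the vertex along the axis: (h + p, k).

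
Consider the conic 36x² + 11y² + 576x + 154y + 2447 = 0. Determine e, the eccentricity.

e = 5/6

36(x² + 16x) + 11(y² + 14y) = -2447
36(x + 8)² + 11(y + 7)² = -2447 + 2304 + 539 = 396
Dividing both sides by 396: (x + 8)²/11 + (y + 7)²/36 = 1
Ellipse, center (-8, -7), major axis vertical; a² = 36, b² = 11.
c² = a² - b² = 25, so c = 5.
e = c/a = 5/6.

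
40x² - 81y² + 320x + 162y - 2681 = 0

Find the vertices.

(-13, 1) and (5, 1)

Collect terms: 40(x² + 8x) -81(y² - 2y) = 2681
40(x + 4)² -81(y - 1)² = 2681 + 640 - 81 = 3240
Divide by 3240: (x + 4)²/81 - (y - 1)²/40 = 1
Hyperbola, center (-4, 1), transverse axis horizontal; a² = 81, b² = 40.
a = 9. Vertices at (h ± a, k).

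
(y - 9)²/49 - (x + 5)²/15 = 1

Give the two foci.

(-5, 1) and (-5, 17)

Center (-5, 9). The positive term is the y-term, so the transverse axis is vertical; a² = 49, b² = 15.
c² = a² + b² = 49 + 15 = 64, so c = 8.
Foci lie on the vertical axis through the center: (h, k ± c).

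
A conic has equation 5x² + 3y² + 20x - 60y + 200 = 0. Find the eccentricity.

e = √10/5

Collect terms: 5(x² + 4x) + 3(y² - 20y) = -200
Complete the square: 5(x + 2)² + 3(y - 10)² = -200 + 20 + 300 = 120
Dividing both sides by 120: (x + 2)²/24 + (y - 10)²/40 = 1
Ellipse, center (-2, 10), major axis vertical; a² = 40, b² = 24.
c² = a² - b² = 16, so c = 4.
e = c/a = 4/2√10 = √10/5.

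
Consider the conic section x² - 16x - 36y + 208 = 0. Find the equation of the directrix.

y = -5

Only x is squared. Complete the square in x: (x - 8)² = 36(y - 4).
Vertex (8, 4); 4p = 36 so p = 9. Opens up.
Directrix is the horizontal line y = k − p = 4 − (9) = -5.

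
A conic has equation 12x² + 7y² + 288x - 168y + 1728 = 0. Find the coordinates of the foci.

Collect terms: 12(x² + 24x) + 7(y² - 24y) = -1728
Complete the square in x and y: 12(x + 12)² + 7(y - 12)² = -1728 + 1728 + 1008 = 1008
Divide by 1008: (x + 12)²/84 + (y - 12)²/144 = 1
Ellipse, center (-12, 12), major axis vertical; a² = 144, b² = 84.
c² = a² - b² = 144 - 84 = 60, so c = 2√15.
Foci lie on the vertical axis through the center: (h, k ± c).

(-12, 12 - 2√15) and (-12, 12 + 2√15)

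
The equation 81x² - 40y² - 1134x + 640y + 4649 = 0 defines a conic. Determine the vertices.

Group: 81(x² - 14x) -40(y² - 16y) = -4649
Complete the square: 81(x - 7)² -40(y - 8)² = -4649 + 3969 - 2560 = -3240
Divide by -3240: (y - 8)²/81 - (x - 7)²/40 = 1
Hyperbola, center (7, 8), transverse axis vertical; a² = 81, b² = 40.
a = 9. Vertices at (h, k ± a).

(7, -1) and (7, 17)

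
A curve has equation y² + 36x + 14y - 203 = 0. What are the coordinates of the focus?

Only y is squared. Complete the square in y: (y + 7)² = -36(x - 7).
Vertex (7, -7); 4p = -36 so p = -9. Opens left.
Focus is p units from the vertex along the axis: (h + p, k).

(-2, -7)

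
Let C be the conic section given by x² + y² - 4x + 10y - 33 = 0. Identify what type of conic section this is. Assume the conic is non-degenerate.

No xy term. Coefficients of x² and y² are A = 1, C = 1.
A = C (same sign) ⇒ circle.

circle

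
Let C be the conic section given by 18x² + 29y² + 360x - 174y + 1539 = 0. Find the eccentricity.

Collect terms: 18(x² + 20x) + 29(y² - 6y) = -1539
Completing the square gives 18(x + 10)² + 29(y - 3)² = -1539 + 1800 + 261 = 522.
Dividing both sides by 522: (x + 10)²/29 + (y - 3)²/18 = 1
Ellipse, center (-10, 3), major axis horizontal; a² = 29, b² = 18.
c² = a² - b² = 11, so c = √11.
e = c/a = √11/√29 = √319/29.

e = √319/29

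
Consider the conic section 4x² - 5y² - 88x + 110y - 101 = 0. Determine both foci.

(11, 8) and (11, 14)

Rearranging, 4(x² - 22x) -5(y² - 22y) = 101.
4(x - 11)² -5(y - 11)² = 101 + 484 - 605 = -20
Dividing both sides by -20: (y - 11)²/4 - (x - 11)²/5 = 1
Hyperbola, center (11, 11), transverse axis vertical; a² = 4, b² = 5.
c² = a² + b² = 4 + 5 = 9, so c = 3.
Foci lie on the vertical axis through the center: (h, k ± c).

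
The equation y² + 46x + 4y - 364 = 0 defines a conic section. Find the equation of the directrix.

Only y is squared. Complete the square in y: (y + 2)² = -46(x - 8).
Vertex (8, -2); 4p = -46 so p = -23/2. Opens left.
Directrix is the vertical line x = h − p = 8 − (-23/2) = 39/2.

x = 39/2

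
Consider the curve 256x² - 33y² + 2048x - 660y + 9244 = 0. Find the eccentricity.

Collect terms: 256(x² + 8x) -33(y² + 20y) = -9244
Completing the square gives 256(x + 4)² -33(y + 10)² = -9244 + 4096 - 3300 = -8448.
Dividing both sides by -8448: (y + 10)²/256 - (x + 4)²/33 = 1
Hyperbola, center (-4, -10), transverse axis vertical; a² = 256, b² = 33.
c² = a² + b² = 289, so c = 17.
e = c/a = 17/16.

e = 17/16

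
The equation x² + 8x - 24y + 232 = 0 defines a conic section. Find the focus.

(-4, 15)

Only x is squared. Complete the square in x: (x + 4)² = 24(y - 9).
Vertex (-4, 9); 4p = 24 so p = 6. Opens up.
Focus is p units from the vertex along the axis: (h, k + p).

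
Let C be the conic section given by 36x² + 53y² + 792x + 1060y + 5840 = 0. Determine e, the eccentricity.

e = √901/53

Collect terms: 36(x² + 22x) + 53(y² + 20y) = -5840
Completing the square gives 36(x + 11)² + 53(y + 10)² = -5840 + 4356 + 5300 = 3816.
Divide by 3816: (x + 11)²/106 + (y + 10)²/72 = 1
Ellipse, center (-11, -10), major axis horizontal; a² = 106, b² = 72.
c² = a² - b² = 34, so c = √34.
e = c/a = √34/√106 = √901/53.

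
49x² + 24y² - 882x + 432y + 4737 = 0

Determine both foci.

Collect terms: 49(x² - 18x) + 24(y² + 18y) = -4737
Complete the square in x and y: 49(x - 9)² + 24(y + 9)² = -4737 + 3969 + 1944 = 1176
Divide through by 1176 to get (x - 9)²/24 + (y + 9)²/49 = 1.
Ellipse, center (9, -9), major axis vertical; a² = 49, b² = 24.
c² = a² - b² = 49 - 24 = 25, so c = 5.
Foci lie on the vertical axis through the center: (h, k ± c).

(9, -14) and (9, -4)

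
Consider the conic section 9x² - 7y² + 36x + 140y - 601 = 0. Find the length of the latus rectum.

14/3

Group the x- and y-terms: 9(x² + 4x) -7(y² - 20y) = 601
Complete the square: 9(x + 2)² -7(y - 10)² = 601 + 36 - 700 = -63
Divide by -63: (y - 10)²/9 - (x + 2)²/7 = 1
Hyperbola, center (-2, 10), transverse axis vertical; a² = 9, b² = 7.
Latus rectum length = 2b²/a = 2·7/3 = 14/3.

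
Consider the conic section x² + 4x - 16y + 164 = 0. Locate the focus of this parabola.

Only x is squared. Complete the square in x: (x + 2)² = 16(y - 10).
Vertex (-2, 10); 4p = 16 so p = 4. Opens up.
Focus is p units from the vertex along the axis: (h, k + p).

(-2, 14)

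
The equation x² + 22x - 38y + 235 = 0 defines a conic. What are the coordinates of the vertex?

(-11, 3)

Only x is squared. Complete the square in x: (x + 11)² = 38(y - 3).
Vertex (-11, 3); 4p = 38 so p = 19/2. Opens up.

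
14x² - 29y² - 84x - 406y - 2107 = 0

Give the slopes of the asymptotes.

√406/29 and -√406/29

14(x² - 6x) -29(y² + 14y) = 2107
Complete the square in x and y: 14(x - 3)² -29(y + 7)² = 2107 + 126 - 1421 = 812
Divide through by 812 to get (x - 3)²/58 - (y + 7)²/28 = 1.
Hyperbola, center (3, -7), transverse axis horizontal; a² = 58, b² = 28.
For a horizontal hyperbola the asymptotes have slope ±b/a.
Here that is ±2√7/√58 = ±√406/29.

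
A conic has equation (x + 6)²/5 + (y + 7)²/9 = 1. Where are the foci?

(-6, -9) and (-6, -5)

Center (-6, -7). The larger denominator 9 sits under the y-term, so the major axis is vertical; a² = 9, b² = 5.
c² = a² - b² = 9 - 5 = 4, so c = 2.
Foci lie on the vertical axis through the center: (h, k ± c).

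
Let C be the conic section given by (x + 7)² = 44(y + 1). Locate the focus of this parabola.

Vertex (-7, -1); 4p = 44 so p = 11. Opens up.
Focus is p units from the vertex along the axis: (h, k + p).

(-7, 10)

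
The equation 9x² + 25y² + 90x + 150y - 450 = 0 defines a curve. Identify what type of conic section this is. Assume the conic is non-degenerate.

No xy term. Coefficients of x² and y² are A = 9, C = 25.
A and C have the same sign but A ≠ C ⇒ ellipse.

ellipse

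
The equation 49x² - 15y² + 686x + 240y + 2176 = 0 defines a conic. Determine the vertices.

Collect terms: 49(x² + 14x) -15(y² - 16y) = -2176
Complete the square in x and y: 49(x + 7)² -15(y - 8)² = -2176 + 2401 - 960 = -735
Divide through by -735 to get (y - 8)²/49 - (x + 7)²/15 = 1.
Hyperbola, center (-7, 8), transverse axis vertical; a² = 49, b² = 15.
a = 7. Vertices at (h, k ± a).

(-7, 1) and (-7, 15)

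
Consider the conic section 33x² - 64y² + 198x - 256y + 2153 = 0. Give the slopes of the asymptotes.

33(x² + 6x) -64(y² + 4y) = -2153
Complete the square: 33(x + 3)² -64(y + 2)² = -2153 + 297 - 256 = -2112
Divide by -2112: (y + 2)²/33 - (x + 3)²/64 = 1
Hyperbola, center (-3, -2), transverse axis vertical; a² = 33, b² = 64.
For a vertical hyperbola the asymptotes have slope ±a/b.
Here that is ±√33/8.

√33/8 and -√33/8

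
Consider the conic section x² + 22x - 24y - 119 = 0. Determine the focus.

(-11, -4)

Only x is squared. Complete the square in x: (x + 11)² = 24(y + 10).
Vertex (-11, -10); 4p = 24 so p = 6. Opens up.
Focus is p units from the vertex along the axis: (h, k + p).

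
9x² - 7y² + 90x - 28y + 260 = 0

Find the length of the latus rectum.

14/3

Collect terms: 9(x² + 10x) -7(y² + 4y) = -260
Completing the square gives 9(x + 5)² -7(y + 2)² = -260 + 225 - 28 = -63.
Dividing both sides by -63: (y + 2)²/9 - (x + 5)²/7 = 1
Hyperbola, center (-5, -2), transverse axis vertical; a² = 9, b² = 7.
Latus rectum length = 2b²/a = 2·7/3 = 14/3.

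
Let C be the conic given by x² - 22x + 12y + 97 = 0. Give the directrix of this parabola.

y = 5

Only x is squared. Complete the square in x: (x - 11)² = -12(y - 2).
Vertex (11, 2); 4p = -12 so p = -3. Opens down.
Directrix is the horizontal line y = k − p = 2 − (-3) = 5.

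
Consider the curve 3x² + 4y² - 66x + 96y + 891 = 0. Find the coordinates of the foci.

(9, -12) and (13, -12)

3(x² - 22x) + 4(y² + 24y) = -891
3(x - 11)² + 4(y + 12)² = -891 + 363 + 576 = 48
Divide through by 48 to get (x - 11)²/16 + (y + 12)²/12 = 1.
Ellipse, center (11, -12), major axis horizontal; a² = 16, b² = 12.
c² = a² - b² = 16 - 12 = 4, so c = 2.
Foci lie on the horizontal axis through the center: (h ± c, k).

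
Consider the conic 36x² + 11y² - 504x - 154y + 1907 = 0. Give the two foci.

(7, 2) and (7, 12)

Group the x- and y-terms: 36(x² - 14x) + 11(y² - 14y) = -1907
Completing the square gives 36(x - 7)² + 11(y - 7)² = -1907 + 1764 + 539 = 396.
Dividing both sides by 396: (x - 7)²/11 + (y - 7)²/36 = 1
Ellipse, center (7, 7), major axis vertical; a² = 36, b² = 11.
c² = a² - b² = 36 - 11 = 25, so c = 5.
Foci lie on the vertical axis through the center: (h, k ± c).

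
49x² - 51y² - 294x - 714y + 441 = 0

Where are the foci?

Group the x- and y-terms: 49(x² - 6x) -51(y² + 14y) = -441
49(x - 3)² -51(y + 7)² = -441 + 441 - 2499 = -2499
Divide through by -2499 to get (y + 7)²/49 - (x - 3)²/51 = 1.
Hyperbola, center (3, -7), transverse axis vertical; a² = 49, b² = 51.
c² = a² + b² = 49 + 51 = 100, so c = 10.
Foci lie on the vertical axis through the center: (h, k ± c).

(3, -17) and (3, 3)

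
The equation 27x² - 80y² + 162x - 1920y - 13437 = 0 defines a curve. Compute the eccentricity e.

e = √535/20

Collect terms: 27(x² + 6x) -80(y² + 24y) = 13437
Complete the square: 27(x + 3)² -80(y + 12)² = 13437 + 243 - 11520 = 2160
Divide through by 2160 to get (x + 3)²/80 - (y + 12)²/27 = 1.
Hyperbola, center (-3, -12), transverse axis horizontal; a² = 80, b² = 27.
c² = a² + b² = 107, so c = √107.
e = c/a = √107/4√5 = √535/20.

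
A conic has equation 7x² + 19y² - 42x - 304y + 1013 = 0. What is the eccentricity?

e = 2√57/19

Collect terms: 7(x² - 6x) + 19(y² - 16y) = -1013
Completing the square gives 7(x - 3)² + 19(y - 8)² = -1013 + 63 + 1216 = 266.
Divide through by 266 to get (x - 3)²/38 + (y - 8)²/14 = 1.
Ellipse, center (3, 8), major axis horizontal; a² = 38, b² = 14.
c² = a² - b² = 24, so c = 2√6.
e = c/a = 2√6/√38 = 2√57/19.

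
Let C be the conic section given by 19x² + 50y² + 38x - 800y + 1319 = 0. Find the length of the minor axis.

2√38

Rearranging, 19(x² + 2x) + 50(y² - 16y) = -1319.
Completing the square gives 19(x + 1)² + 50(y - 8)² = -1319 + 19 + 3200 = 1900.
Divide by 1900: (x + 1)²/100 + (y - 8)²/38 = 1
Ellipse, center (-1, 8), major axis horizontal; a² = 100, b² = 38.
b² = 38 so b = √38; the minor axis has length 2b = 2√38.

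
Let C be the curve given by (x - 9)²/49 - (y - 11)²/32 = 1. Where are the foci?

(0, 11) and (18, 11)

Center (9, 11). The positive term is the x-term, so the transverse axis is horizontal; a² = 49, b² = 32.
c² = a² + b² = 49 + 32 = 81, so c = 9.
Foci lie on the horizontal axis through the center: (h ± c, k).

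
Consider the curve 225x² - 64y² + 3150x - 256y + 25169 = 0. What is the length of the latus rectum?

128/15

Group the x- and y-terms: 225(x² + 14x) -64(y² + 4y) = -25169
Completing the square gives 225(x + 7)² -64(y + 2)² = -25169 + 11025 - 256 = -14400.
Dividing both sides by -14400: (y + 2)²/225 - (x + 7)²/64 = 1
Hyperbola, center (-7, -2), transverse axis vertical; a² = 225, b² = 64.
Latus rectum length = 2b²/a = 2·64/15 = 128/15.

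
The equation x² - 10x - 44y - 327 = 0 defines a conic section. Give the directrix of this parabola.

y = -19

Only x is squared. Complete the square in x: (x - 5)² = 44(y + 8).
Vertex (5, -8); 4p = 44 so p = 11. Opens up.
Directrix is the horizontal line y = k − p = -8 − (11) = -19.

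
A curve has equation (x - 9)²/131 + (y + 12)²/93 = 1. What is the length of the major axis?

Center (9, -12). The larger denominator 131 sits under the x-term, so the major axis is horizontal; a² = 131, b² = 93.
a² = 131 so a = √131; the major axis has length 2a = 2√131.

2√131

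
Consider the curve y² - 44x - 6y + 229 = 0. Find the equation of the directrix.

Only y is squared. Complete the square in y: (y - 3)² = 44(x - 5).
Vertex (5, 3); 4p = 44 so p = 11. Opens right.
Directrix is the vertical line x = h − p = 5 − (11) = -6.

x = -6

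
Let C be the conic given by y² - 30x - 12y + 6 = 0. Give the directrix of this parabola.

x = -17/2

Only y is squared. Complete the square in y: (y - 6)² = 30(x + 1).
Vertex (-1, 6); 4p = 30 so p = 15/2. Opens right.
Directrix is the vertical line x = h − p = -1 − (15/2) = -17/2.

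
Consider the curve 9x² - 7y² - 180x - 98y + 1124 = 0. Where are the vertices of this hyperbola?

Group: 9(x² - 20x) -7(y² + 14y) = -1124
9(x - 10)² -7(y + 7)² = -1124 + 900 - 343 = -567
Divide by -567: (y + 7)²/81 - (x - 10)²/63 = 1
Hyperbola, center (10, -7), transverse axis vertical; a² = 81, b² = 63.
a = 9. Vertices at (h, k ± a).

(10, -16) and (10, 2)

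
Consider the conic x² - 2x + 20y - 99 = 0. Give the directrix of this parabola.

y = 10

Only x is squared. Complete the square in x: (x - 1)² = -20(y - 5).
Vertex (1, 5); 4p = -20 so p = -5. Opens down.
Directrix is the horizontal line y = k − p = 5 − (-5) = 10.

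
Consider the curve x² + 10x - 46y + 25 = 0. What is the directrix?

y = -23/2

Only x is squared. Complete the square in x: (x + 5)² = 46y.
Vertex (-5, 0); 4p = 46 so p = 23/2. Opens up.
Directrix is the horizontal line y = k − p = 0 − (23/2) = -23/2.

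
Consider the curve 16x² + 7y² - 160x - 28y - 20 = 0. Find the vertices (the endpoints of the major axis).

(5, -6) and (5, 10)

16(x² - 10x) + 7(y² - 4y) = 20
Complete the square: 16(x - 5)² + 7(y - 2)² = 20 + 400 + 28 = 448
Divide by 448: (x - 5)²/28 + (y - 2)²/64 = 1
Ellipse, center (5, 2), major axis vertical; a² = 64, b² = 28.
a = 8. Vertices at (h, k ± a).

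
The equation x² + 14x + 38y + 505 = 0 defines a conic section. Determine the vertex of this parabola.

Only x is squared. Complete the square in x: (x + 7)² = -38(y + 12).
Vertex (-7, -12); 4p = -38 so p = -19/2. Opens down.

(-7, -12)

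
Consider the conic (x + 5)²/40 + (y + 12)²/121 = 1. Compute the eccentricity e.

e = 9/11

Center (-5, -12). The larger denominator 121 sits under the y-term, so the major axis is vertical; a² = 121, b² = 40.
c² = a² - b² = 81, so c = 9.
e = c/a = 9/11.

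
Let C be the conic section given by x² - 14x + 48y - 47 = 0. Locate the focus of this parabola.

Only x is squared. Complete the square in x: (x - 7)² = -48(y - 2).
Vertex (7, 2); 4p = -48 so p = -12. Opens down.
Focus is p units from the vertex along the axis: (h, k + p).

(7, -10)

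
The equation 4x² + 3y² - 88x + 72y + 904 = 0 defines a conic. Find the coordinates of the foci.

Collect terms: 4(x² - 22x) + 3(y² + 24y) = -904
Complete the square: 4(x - 11)² + 3(y + 12)² = -904 + 484 + 432 = 12
Divide through by 12 to get (x - 11)²/3 + (y + 12)²/4 = 1.
Ellipse, center (11, -12), major axis vertical; a² = 4, b² = 3.
c² = a² - b² = 4 - 3 = 1, so c = 1.
Foci lie on the vertical axis through the center: (h, k ± c).

(11, -13) and (11, -11)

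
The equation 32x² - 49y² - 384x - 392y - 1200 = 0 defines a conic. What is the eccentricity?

e = 9/7

32(x² - 12x) -49(y² + 8y) = 1200
Complete the square in x and y: 32(x - 6)² -49(y + 4)² = 1200 + 1152 - 784 = 1568
Divide through by 1568 to get (x - 6)²/49 - (y + 4)²/32 = 1.
Hyperbola, center (6, -4), transverse axis horizontal; a² = 49, b² = 32.
c² = a² + b² = 81, so c = 9.
e = c/a = 9/7.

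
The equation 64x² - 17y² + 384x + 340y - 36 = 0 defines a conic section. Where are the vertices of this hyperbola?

64(x² + 6x) -17(y² - 20y) = 36
Complete the square in x and y: 64(x + 3)² -17(y - 10)² = 36 + 576 - 1700 = -1088
Divide by -1088: (y - 10)²/64 - (x + 3)²/17 = 1
Hyperbola, center (-3, 10), transverse axis vertical; a² = 64, b² = 17.
a = 8. Vertices at (h, k ± a).

(-3, 2) and (-3, 18)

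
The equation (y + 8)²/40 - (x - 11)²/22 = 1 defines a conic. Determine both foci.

(11, -8 - √62) and (11, -8 + √62)

Center (11, -8). The positive term is the y-term, so the transverse axis is vertical; a² = 40, b² = 22.
c² = a² + b² = 40 + 22 = 62, so c = √62.
Foci lie on the vertical axis through the center: (h, k ± c).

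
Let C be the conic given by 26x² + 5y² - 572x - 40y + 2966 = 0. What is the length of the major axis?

26(x² - 22x) + 5(y² - 8y) = -2966
26(x - 11)² + 5(y - 4)² = -2966 + 3146 + 80 = 260
Dividing both sides by 260: (x - 11)²/10 + (y - 4)²/52 = 1
Ellipse, center (11, 4), major axis vertical; a² = 52, b² = 10.
a² = 52 so a = 2√13; the major axis has length 2a = 4√13.

4√13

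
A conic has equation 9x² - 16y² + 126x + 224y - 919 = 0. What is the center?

Group the x- and y-terms: 9(x² + 14x) -16(y² - 14y) = 919
Complete the square in x and y: 9(x + 7)² -16(y - 7)² = 919 + 441 - 784 = 576
Dividing both sides by 576: (x + 7)²/64 - (y - 7)²/36 = 1
Hyperbola with center (-7, 7).

(-7, 7)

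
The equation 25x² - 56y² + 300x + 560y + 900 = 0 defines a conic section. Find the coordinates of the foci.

(-6, -4) and (-6, 14)

Group the x- and y-terms: 25(x² + 12x) -56(y² - 10y) = -900
Complete the square in x and y: 25(x + 6)² -56(y - 5)² = -900 + 900 - 1400 = -1400
Divide through by -1400 to get (y - 5)²/25 - (x + 6)²/56 = 1.
Hyperbola, center (-6, 5), transverse axis vertical; a² = 25, b² = 56.
c² = a² + b² = 25 + 56 = 81, so c = 9.
Foci lie on the vertical axis through the center: (h, k ± c).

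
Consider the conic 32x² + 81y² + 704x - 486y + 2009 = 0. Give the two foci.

(-18, 3) and (-4, 3)

Collect terms: 32(x² + 22x) + 81(y² - 6y) = -2009
Completing the square gives 32(x + 11)² + 81(y - 3)² = -2009 + 3872 + 729 = 2592.
Divide by 2592: (x + 11)²/81 + (y - 3)²/32 = 1
Ellipse, center (-11, 3), major axis horizontal; a² = 81, b² = 32.
c² = a² - b² = 81 - 32 = 49, so c = 7.
Foci lie on the horizontal axis through the center: (h ± c, k).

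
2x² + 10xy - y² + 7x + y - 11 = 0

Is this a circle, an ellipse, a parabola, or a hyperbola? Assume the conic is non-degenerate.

hyperbola

A = 2, B = 10, C = -1.
Discriminant B² − 4AC = 10² − 4·2·(-1) = 108.
B² − 4AC > 0 ⇒ hyperbola.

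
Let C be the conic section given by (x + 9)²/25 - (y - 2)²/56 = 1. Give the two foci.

Center (-9, 2). The positive term is the x-term, so the transverse axis is horizontal; a² = 25, b² = 56.
c² = a² + b² = 25 + 56 = 81, so c = 9.
Foci lie on the horizontal axis through the center: (h ± c, k).

(-18, 2) and (0, 2)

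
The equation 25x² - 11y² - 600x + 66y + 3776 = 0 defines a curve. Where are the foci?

(12, -3) and (12, 9)

Rearranging, 25(x² - 24x) -11(y² - 6y) = -3776.
Completing the square gives 25(x - 12)² -11(y - 3)² = -3776 + 3600 - 99 = -275.
Dividing both sides by -275: (y - 3)²/25 - (x - 12)²/11 = 1
Hyperbola, center (12, 3), transverse axis vertical; a² = 25, b² = 11.
c² = a² + b² = 25 + 11 = 36, so c = 6.
Foci lie on the vertical axis through the center: (h, k ± c).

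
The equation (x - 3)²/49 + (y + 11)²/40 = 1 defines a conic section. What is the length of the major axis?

Center (3, -11). The larger denominator 49 sits under the x-term, so the major axis is horizontal; a² = 49, b² = 40.
a² = 49 so a = 7; the major axis has length 2a = 14.

14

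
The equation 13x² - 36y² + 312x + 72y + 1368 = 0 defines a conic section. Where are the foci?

(-19, 1) and (-5, 1)

Collect terms: 13(x² + 24x) -36(y² - 2y) = -1368
Complete the square: 13(x + 12)² -36(y - 1)² = -1368 + 1872 - 36 = 468
Divide through by 468 to get (x + 12)²/36 - (y - 1)²/13 = 1.
Hyperbola, center (-12, 1), transverse axis horizontal; a² = 36, b² = 13.
c² = a² + b² = 36 + 13 = 49, so c = 7.
Foci lie on the horizontal axis through the center: (h ± c, k).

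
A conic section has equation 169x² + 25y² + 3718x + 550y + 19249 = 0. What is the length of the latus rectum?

50/13

Rearranging, 169(x² + 22x) + 25(y² + 22y) = -19249.
Complete the square: 169(x + 11)² + 25(y + 11)² = -19249 + 20449 + 3025 = 4225
Divide by 4225: (x + 11)²/25 + (y + 11)²/169 = 1
Ellipse, center (-11, -11), major axis vertical; a² = 169, b² = 25.
Latus rectum length = 2b²/a = 2·25/13 = 50/13.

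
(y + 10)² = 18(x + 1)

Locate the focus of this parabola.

Vertex (-1, -10); 4p = 18 so p = 9/2. Opens right.
Focus is p units from the vertex along the axis: (h + p, k).

(7/2, -10)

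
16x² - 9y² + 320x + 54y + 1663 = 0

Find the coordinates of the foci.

Group: 16(x² + 20x) -9(y² - 6y) = -1663
Completing the square gives 16(x + 10)² -9(y - 3)² = -1663 + 1600 - 81 = -144.
Divide by -144: (y - 3)²/16 - (x + 10)²/9 = 1
Hyperbola, center (-10, 3), transverse axis vertical; a² = 16, b² = 9.
c² = a² + b² = 16 + 9 = 25, so c = 5.
Foci lie on the vertical axis through the center: (h, k ± c).

(-10, -2) and (-10, 8)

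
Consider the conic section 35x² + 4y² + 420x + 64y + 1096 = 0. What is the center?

(-6, -8)

Collect terms: 35(x² + 12x) + 4(y² + 16y) = -1096
Completing the square gives 35(x + 6)² + 4(y + 8)² = -1096 + 1260 + 256 = 420.
Divide through by 420 to get (x + 6)²/12 + (y + 8)²/105 = 1.
Ellipse with center (-6, -8).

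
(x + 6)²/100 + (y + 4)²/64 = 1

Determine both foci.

Center (-6, -4). The larger denominator 100 sits under the x-term, so the major axis is horizontal; a² = 100, b² = 64.
c² = a² - b² = 100 - 64 = 36, so c = 6.
Foci lie on the horizontal axis through the center: (h ± c, k).

(-12, -4) and (0, -4)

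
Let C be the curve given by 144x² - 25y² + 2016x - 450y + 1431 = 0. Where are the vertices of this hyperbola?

(-12, -9) and (-2, -9)

Group: 144(x² + 14x) -25(y² + 18y) = -1431
Complete the square in x and y: 144(x + 7)² -25(y + 9)² = -1431 + 7056 - 2025 = 3600
Divide by 3600: (x + 7)²/25 - (y + 9)²/144 = 1
Hyperbola, center (-7, -9), transverse axis horizontal; a² = 25, b² = 144.
a = 5. Vertices at (h ± a, k).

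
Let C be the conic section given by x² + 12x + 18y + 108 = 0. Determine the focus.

Only x is squared. Complete the square in x: (x + 6)² = -18(y + 4).
Vertex (-6, -4); 4p = -18 so p = -9/2. Opens down.
Focus is p units from the vertex along the axis: (h, k + p).

(-6, -17/2)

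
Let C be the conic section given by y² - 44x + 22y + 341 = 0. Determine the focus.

Only y is squared. Complete the square in y: (y + 11)² = 44(x - 5).
Vertex (5, -11); 4p = 44 so p = 11. Opens right.
Focus is p units from the vertex along the axis: (h + p, k).

(16, -11)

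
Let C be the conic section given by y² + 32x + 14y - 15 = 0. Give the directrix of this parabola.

Only y is squared. Complete the square in y: (y + 7)² = -32(x - 2).
Vertex (2, -7); 4p = -32 so p = -8. Opens left.
Directrix is the vertical line x = h − p = 2 − (-8) = 10.

x = 10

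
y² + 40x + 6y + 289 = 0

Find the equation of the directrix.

Only y is squared. Complete the square in y: (y + 3)² = -40(x + 7).
Vertex (-7, -3); 4p = -40 so p = -10. Opens left.
Directrix is the vertical line x = h − p = -7 − (-10) = 3.

x = 3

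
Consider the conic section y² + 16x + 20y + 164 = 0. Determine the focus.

Only y is squared. Complete the square in y: (y + 10)² = -16(x + 4).
Vertex (-4, -10); 4p = -16 so p = -4. Opens left.
Focus is p units from the vertex along the axis: (h + p, k).

(-8, -10)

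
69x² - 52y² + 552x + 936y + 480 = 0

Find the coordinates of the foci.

Group the x- and y-terms: 69(x² + 8x) -52(y² - 18y) = -480
69(x + 4)² -52(y - 9)² = -480 + 1104 - 4212 = -3588
Divide by -3588: (y - 9)²/69 - (x + 4)²/52 = 1
Hyperbola, center (-4, 9), transverse axis vertical; a² = 69, b² = 52.
c² = a² + b² = 69 + 52 = 121, so c = 11.
Foci lie on the vertical axis through the center: (h, k ± c).

(-4, -2) and (-4, 20)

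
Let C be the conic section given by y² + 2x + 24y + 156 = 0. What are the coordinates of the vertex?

(-6, -12)

Only y is squared. Complete the square in y: (y + 12)² = -2(x + 6).
Vertex (-6, -12); 4p = -2 so p = -1/2. Opens left.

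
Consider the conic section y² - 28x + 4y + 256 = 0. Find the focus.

Only y is squared. Complete the square in y: (y + 2)² = 28(x - 9).
Vertex (9, -2); 4p = 28 so p = 7. Opens right.
Focus is p units from the vertex along the axis: (h + p, k).

(16, -2)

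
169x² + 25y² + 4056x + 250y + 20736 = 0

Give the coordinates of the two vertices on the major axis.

(-12, -18) and (-12, 8)

Rearranging, 169(x² + 24x) + 25(y² + 10y) = -20736.
Complete the square in x and y: 169(x + 12)² + 25(y + 5)² = -20736 + 24336 + 625 = 4225
Divide by 4225: (x + 12)²/25 + (y + 5)²/169 = 1
Ellipse, center (-12, -5), major axis vertical; a² = 169, b² = 25.
a = 13. Vertices at (h, k ± a).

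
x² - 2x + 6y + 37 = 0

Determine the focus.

Only x is squared. Complete the square in x: (x - 1)² = -6(y + 6).
Vertex (1, -6); 4p = -6 so p = -3/2. Opens down.
Focus is p units from the vertex along the axis: (h, k + p).

(1, -15/2)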